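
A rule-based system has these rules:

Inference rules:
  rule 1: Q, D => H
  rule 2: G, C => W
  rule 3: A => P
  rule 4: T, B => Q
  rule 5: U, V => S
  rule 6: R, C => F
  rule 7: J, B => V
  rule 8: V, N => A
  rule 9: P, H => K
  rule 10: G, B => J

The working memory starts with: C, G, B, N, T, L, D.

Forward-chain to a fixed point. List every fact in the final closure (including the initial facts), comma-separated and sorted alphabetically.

[1] rule 2 [G, C => W]; rule 4 [T, B => Q]; rule 10 [G, B => J]. ⇒ new: W, Q, J.
[2] rule 1 [Q, D => H]; rule 7 [J, B => V]. ⇒ new: H, V.
[3] rule 8 [V, N => A]. ⇒ new: A.
[4] rule 3 [A => P]. ⇒ new: P.
[5] rule 9 [P, H => K]. ⇒ new: K.

A, B, C, D, G, H, J, K, L, N, P, Q, T, V, W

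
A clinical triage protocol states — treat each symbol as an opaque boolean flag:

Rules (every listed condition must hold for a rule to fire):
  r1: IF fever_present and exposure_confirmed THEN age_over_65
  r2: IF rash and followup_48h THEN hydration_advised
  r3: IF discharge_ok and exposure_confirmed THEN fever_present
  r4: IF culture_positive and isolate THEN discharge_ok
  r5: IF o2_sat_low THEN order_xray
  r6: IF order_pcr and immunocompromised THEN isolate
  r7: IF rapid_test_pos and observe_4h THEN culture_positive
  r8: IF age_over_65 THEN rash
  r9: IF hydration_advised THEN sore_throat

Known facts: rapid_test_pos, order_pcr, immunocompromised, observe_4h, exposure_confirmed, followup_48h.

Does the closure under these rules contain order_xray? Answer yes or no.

no

[1] r6 [IF order_pcr and immunocompromised THEN isolate]; r7 [IF rapid_test_pos and observe_4h THEN culture_positive]. ⇒ new: isolate, culture_positive.
[2] r4 [IF culture_positive and isolate THEN discharge_ok]. ⇒ new: discharge_ok.
[3] r3 [IF discharge_ok and exposure_confirmed THEN fever_present]. ⇒ new: fever_present.
[4] r1 [IF fever_present and exposure_confirmed THEN age_over_65]. ⇒ new: age_over_65.
[5] r8 [IF age_over_65 THEN rash]. ⇒ new: rash.
[6] r2 [IF rash and followup_48h THEN hydration_advised]. ⇒ new: hydration_advised.
[7] r9 [IF hydration_advised THEN sore_throat]. ⇒ new: sore_throat.
Fixed point reached. order_xray is concluded only by r5; r5 needs o2_sat_low (never derived).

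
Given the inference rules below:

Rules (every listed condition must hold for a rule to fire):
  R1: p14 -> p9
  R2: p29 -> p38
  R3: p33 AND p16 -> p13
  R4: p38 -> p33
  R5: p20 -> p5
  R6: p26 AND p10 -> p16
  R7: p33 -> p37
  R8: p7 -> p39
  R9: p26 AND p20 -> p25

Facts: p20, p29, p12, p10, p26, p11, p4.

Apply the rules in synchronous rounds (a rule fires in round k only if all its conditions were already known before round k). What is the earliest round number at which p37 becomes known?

3

Round 1 — R2, R5, R6, R9, derive p38, p5, p16, p25.
Round 2 — R4, derive p33.
Round 3 — R3, R7, derive p13, p37.
p37 first appears in round 3.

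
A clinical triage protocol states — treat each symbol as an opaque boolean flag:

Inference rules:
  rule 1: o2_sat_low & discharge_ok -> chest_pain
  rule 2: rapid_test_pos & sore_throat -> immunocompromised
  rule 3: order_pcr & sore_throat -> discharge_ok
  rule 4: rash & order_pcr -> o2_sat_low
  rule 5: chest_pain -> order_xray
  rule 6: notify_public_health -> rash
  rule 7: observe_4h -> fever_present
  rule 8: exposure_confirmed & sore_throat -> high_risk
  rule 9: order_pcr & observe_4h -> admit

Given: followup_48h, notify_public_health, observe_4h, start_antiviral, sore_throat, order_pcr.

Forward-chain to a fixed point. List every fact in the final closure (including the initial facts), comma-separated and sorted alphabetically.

Round 1 fires rule 3, rule 6, rule 7, rule 9, giving discharge_ok, rash, fever_present, admit.
Round 2 fires rule 4, giving o2_sat_low.
Round 3 fires rule 1, giving chest_pain.
Round 4 fires rule 5, giving order_xray.

admit, chest_pain, discharge_ok, fever_present, followup_48h, notify_public_health, o2_sat_low, observe_4h, order_pcr, order_xray, rash, sore_throat, start_antiviral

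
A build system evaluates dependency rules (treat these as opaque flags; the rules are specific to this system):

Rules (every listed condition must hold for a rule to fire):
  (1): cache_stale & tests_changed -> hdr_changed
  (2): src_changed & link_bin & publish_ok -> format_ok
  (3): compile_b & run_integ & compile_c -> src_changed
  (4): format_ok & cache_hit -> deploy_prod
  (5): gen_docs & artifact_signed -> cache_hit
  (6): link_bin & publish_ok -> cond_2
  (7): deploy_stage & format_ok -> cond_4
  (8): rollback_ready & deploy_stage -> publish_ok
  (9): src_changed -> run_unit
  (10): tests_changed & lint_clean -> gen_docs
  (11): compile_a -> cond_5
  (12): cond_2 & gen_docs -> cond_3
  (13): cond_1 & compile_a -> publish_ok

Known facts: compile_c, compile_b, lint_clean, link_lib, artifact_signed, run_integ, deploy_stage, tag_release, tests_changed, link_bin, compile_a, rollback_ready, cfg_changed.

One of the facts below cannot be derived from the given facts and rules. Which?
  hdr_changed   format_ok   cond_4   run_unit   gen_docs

Round 1: (3) [compile_b & run_integ & compile_c -> src_changed]; (8) [rollback_ready & deploy_stage -> publish_ok]; (10) [tests_changed & lint_clean -> gen_docs]; (11) [compile_a -> cond_5]. New: src_changed, publish_ok, gen_docs, cond_5.
Round 2: (2) [src_changed & link_bin & publish_ok -> format_ok]; (5) [gen_docs & artifact_signed -> cache_hit]; (6) [link_bin & publish_ok -> cond_2]; (9) [src_changed -> run_unit]. New: format_ok, cache_hit, cond_2, run_unit.
Round 3: (4) [format_ok & cache_hit -> deploy_prod]; (7) [deploy_stage & format_ok -> cond_4]; (12) [cond_2 & gen_docs -> cond_3]. New: deploy_prod, cond_4, cond_3.
Derived: cond_4 (round 3), run_unit (round 2), gen_docs (round 1), format_ok (round 2). hdr_changed never appears in any round.

hdr_changed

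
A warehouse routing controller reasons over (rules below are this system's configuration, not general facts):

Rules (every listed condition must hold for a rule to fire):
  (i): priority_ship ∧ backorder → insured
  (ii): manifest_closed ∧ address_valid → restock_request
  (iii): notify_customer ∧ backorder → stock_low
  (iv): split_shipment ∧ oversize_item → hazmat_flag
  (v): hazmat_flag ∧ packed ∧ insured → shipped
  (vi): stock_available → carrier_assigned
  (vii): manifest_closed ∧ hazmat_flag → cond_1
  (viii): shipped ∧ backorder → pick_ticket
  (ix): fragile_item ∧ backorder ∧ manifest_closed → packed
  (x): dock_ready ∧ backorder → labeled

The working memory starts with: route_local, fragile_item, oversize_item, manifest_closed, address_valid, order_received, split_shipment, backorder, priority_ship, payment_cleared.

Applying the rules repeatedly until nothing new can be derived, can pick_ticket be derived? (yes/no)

yes

Round 1: (i) [priority_ship ∧ backorder → insured]; (ii) [manifest_closed ∧ address_valid → restock_request]; (iv) [split_shipment ∧ oversize_item → hazmat_flag]; (ix) [fragile_item ∧ backorder ∧ manifest_closed → packed]. Adds insured, restock_request, hazmat_flag, packed.
Round 2: (v) [hazmat_flag ∧ packed ∧ insured → shipped]; (vii) [manifest_closed ∧ hazmat_flag → cond_1]. Adds shipped, cond_1.
Round 3: (viii) [shipped ∧ backorder → pick_ticket]. Adds pick_ticket.
pick_ticket appears in round 3, so it is derivable.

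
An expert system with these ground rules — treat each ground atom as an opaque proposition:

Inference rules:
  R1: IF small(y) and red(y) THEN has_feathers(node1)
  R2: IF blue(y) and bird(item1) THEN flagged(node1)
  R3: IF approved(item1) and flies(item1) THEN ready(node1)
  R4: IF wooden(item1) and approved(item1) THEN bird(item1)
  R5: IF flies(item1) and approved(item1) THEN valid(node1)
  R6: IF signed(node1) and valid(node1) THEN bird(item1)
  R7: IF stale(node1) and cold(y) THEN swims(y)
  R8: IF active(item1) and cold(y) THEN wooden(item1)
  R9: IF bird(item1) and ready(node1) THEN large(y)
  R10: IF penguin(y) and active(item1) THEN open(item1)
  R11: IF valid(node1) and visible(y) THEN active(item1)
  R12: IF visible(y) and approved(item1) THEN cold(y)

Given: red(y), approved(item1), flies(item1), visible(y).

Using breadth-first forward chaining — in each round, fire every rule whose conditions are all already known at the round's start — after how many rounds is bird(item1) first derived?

Round 1: R3 [IF approved(item1) and flies(item1) THEN ready(node1)]; R5 [IF flies(item1) and approved(item1) THEN valid(node1)]; R12 [IF visible(y) and approved(item1) THEN cold(y)]. Adds ready(node1), valid(node1), cold(y).
Round 2: R11 [IF valid(node1) and visible(y) THEN active(item1)]. Adds active(item1).
Round 3: R8 [IF active(item1) and cold(y) THEN wooden(item1)]. Adds wooden(item1).
Round 4: R4 [IF wooden(item1) and approved(item1) THEN bird(item1)]. Adds bird(item1).
bird(item1) first appears in round 4.

4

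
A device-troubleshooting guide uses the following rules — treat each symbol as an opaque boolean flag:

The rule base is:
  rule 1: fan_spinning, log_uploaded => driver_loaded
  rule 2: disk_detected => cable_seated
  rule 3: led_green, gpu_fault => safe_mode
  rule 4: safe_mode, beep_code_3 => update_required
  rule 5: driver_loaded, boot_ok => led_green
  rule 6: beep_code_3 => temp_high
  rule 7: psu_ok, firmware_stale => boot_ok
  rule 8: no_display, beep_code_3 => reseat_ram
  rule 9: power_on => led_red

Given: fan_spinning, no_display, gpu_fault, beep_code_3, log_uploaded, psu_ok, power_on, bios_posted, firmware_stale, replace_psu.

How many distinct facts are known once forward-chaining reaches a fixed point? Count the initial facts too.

18

Round 1: rule 1 [fan_spinning, log_uploaded => driver_loaded]; rule 6 [beep_code_3 => temp_high]; rule 7 [psu_ok, firmware_stale => boot_ok]; rule 8 [no_display, beep_code_3 => reseat_ram]; rule 9 [power_on => led_red]. Adds driver_loaded, temp_high, boot_ok, reseat_ram, led_red.
Round 2: rule 5 [driver_loaded, boot_ok => led_green]. Adds led_green.
Round 3: rule 3 [led_green, gpu_fault => safe_mode]. Adds safe_mode.
Round 4: rule 4 [safe_mode, beep_code_3 => update_required]. Adds update_required.
Closure: {beep_code_3, bios_posted, boot_ok, driver_loaded, fan_spinning, firmware_stale, gpu_fault, led_green, led_red, log_uploaded, no_display, power_on, psu_ok, replace_psu, reseat_ram, safe_mode, temp_high, update_required} — 18 facts.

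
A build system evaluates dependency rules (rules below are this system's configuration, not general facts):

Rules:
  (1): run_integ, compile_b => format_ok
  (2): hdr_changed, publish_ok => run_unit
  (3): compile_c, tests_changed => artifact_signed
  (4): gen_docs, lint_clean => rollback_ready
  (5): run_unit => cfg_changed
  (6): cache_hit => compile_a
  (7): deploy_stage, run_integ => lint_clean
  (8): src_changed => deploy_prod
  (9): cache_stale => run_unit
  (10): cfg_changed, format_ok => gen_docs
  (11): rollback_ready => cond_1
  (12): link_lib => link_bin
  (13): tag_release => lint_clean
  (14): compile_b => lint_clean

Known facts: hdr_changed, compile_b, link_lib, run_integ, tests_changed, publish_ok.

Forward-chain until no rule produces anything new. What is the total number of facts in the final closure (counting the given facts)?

14

Round 1 fires (1), (2), (12), (14), giving format_ok, run_unit, link_bin, lint_clean.
Round 2 fires (5), giving cfg_changed.
Round 3 fires (10), giving gen_docs.
Round 4 fires (4), giving rollback_ready.
Round 5 fires (11), giving cond_1.
Closure: {cfg_changed, compile_b, cond_1, format_ok, gen_docs, hdr_changed, link_bin, link_lib, lint_clean, publish_ok, rollback_ready, run_integ, run_unit, tests_changed} — 14 facts.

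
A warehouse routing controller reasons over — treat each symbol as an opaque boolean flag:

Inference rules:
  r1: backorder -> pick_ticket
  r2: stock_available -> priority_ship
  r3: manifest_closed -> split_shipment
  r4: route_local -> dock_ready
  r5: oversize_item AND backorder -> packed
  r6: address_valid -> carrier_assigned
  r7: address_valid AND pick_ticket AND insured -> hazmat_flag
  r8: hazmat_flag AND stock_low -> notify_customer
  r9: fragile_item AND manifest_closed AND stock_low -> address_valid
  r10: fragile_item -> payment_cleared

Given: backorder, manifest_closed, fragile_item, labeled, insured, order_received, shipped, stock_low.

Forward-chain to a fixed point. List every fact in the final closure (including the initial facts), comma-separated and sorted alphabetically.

Round 1: r1 [backorder -> pick_ticket]; r3 [manifest_closed -> split_shipment]; r9 [fragile_item AND manifest_closed AND stock_low -> address_valid]; r10 [fragile_item -> payment_cleared]. Adds pick_ticket, split_shipment, address_valid, payment_cleared.
Round 2: r6 [address_valid -> carrier_assigned]; r7 [address_valid AND pick_ticket AND insured -> hazmat_flag]. Adds carrier_assigned, hazmat_flag.
Round 3: r8 [hazmat_flag AND stock_low -> notify_customer]. Adds notify_customer.

address_valid, backorder, carrier_assigned, fragile_item, hazmat_flag, insured, labeled, manifest_closed, notify_customer, order_received, payment_cleared, pick_ticket, shipped, split_shipment, stock_low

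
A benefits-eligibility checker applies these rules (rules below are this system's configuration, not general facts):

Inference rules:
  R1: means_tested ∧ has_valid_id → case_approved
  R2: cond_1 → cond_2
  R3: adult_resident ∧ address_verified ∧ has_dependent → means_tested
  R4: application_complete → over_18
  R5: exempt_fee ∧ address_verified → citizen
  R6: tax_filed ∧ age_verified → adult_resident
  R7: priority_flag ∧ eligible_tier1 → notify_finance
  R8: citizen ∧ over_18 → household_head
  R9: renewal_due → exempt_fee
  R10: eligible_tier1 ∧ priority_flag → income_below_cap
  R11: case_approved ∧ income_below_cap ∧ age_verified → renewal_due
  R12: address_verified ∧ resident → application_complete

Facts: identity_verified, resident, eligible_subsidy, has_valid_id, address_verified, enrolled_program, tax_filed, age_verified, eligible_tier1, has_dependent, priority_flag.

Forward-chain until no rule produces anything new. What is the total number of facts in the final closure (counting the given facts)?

Round 1 — R6, R7, R10, R12, derive adult_resident, notify_finance, income_below_cap, application_complete.
Round 2 — R3, R4, derive means_tested, over_18.
Round 3 — R1, derive case_approved.
Round 4 — R11, derive renewal_due.
Round 5 — R9, derive exempt_fee.
Round 6 — R5, derive citizen.
Round 7 — R8, derive household_head.
Closure: {address_verified, adult_resident, age_verified, application_complete, case_approved, citizen, eligible_subsidy, eligible_tier1, enrolled_program, exempt_fee, has_dependent, has_valid_id, household_head, identity_verified, income_below_cap, means_tested, notify_finance, over_18, priority_flag, renewal_due, resident, tax_filed} — 22 facts.

22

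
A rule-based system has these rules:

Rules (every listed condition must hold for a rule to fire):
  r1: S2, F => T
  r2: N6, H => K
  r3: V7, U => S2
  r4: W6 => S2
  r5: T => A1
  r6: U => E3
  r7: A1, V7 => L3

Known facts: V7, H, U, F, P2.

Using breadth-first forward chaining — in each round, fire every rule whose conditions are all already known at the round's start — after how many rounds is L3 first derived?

Round 1: r3 [V7, U => S2]; r6 [U => E3]. Adds S2, E3.
Round 2: r1 [S2, F => T]. Adds T.
Round 3: r5 [T => A1]. Adds A1.
Round 4: r7 [A1, V7 => L3]. Adds L3.
L3 first appears in round 4.

4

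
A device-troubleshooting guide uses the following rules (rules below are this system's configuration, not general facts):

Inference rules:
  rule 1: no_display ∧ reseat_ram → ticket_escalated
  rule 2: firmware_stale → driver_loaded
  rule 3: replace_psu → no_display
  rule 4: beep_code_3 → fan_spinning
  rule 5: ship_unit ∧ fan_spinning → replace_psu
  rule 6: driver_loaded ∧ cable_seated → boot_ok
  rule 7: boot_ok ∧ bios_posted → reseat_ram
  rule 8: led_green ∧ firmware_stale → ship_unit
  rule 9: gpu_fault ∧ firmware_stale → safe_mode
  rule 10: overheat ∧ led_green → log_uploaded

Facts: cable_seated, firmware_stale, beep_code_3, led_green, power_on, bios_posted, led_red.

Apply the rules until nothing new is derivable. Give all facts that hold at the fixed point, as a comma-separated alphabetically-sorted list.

Round 1 — rule 2, rule 4, rule 8, derive driver_loaded, fan_spinning, ship_unit.
Round 2 — rule 5, rule 6, derive replace_psu, boot_ok.
Round 3 — rule 3, rule 7, derive no_display, reseat_ram.
Round 4 — rule 1, derive ticket_escalated.

beep_code_3, bios_posted, boot_ok, cable_seated, driver_loaded, fan_spinning, firmware_stale, led_green, led_red, no_display, power_on, replace_psu, reseat_ram, ship_unit, ticket_escalated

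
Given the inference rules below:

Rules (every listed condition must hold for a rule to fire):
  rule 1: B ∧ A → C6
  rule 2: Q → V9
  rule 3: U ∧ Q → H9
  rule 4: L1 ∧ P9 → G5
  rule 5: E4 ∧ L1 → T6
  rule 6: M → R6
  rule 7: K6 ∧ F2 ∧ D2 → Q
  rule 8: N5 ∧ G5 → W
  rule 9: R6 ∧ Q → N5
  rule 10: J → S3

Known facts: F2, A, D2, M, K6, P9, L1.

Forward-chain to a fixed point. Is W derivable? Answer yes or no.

yes

Round 1: rule 4 [L1 ∧ P9 → G5]; rule 6 [M → R6]; rule 7 [K6 ∧ F2 ∧ D2 → Q]. New: G5, R6, Q.
Round 2: rule 2 [Q → V9]; rule 9 [R6 ∧ Q → N5]. New: V9, N5.
Round 3: rule 8 [N5 ∧ G5 → W]. New: W.
W appears in round 3, so it is derivable.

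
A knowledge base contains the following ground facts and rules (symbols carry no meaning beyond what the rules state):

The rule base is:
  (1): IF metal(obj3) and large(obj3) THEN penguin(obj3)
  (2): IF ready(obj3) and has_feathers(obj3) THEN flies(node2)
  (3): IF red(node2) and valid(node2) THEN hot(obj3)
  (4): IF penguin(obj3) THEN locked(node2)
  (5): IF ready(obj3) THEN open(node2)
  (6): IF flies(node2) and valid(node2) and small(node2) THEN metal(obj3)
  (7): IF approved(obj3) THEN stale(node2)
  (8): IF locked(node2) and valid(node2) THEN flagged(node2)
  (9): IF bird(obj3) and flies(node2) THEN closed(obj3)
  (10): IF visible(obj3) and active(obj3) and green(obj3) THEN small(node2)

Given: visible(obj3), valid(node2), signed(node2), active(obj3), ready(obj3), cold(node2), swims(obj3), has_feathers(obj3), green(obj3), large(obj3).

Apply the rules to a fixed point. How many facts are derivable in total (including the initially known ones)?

Round 1 fires (2), (5), (10), giving flies(node2), open(node2), small(node2).
Round 2 fires (6), giving metal(obj3).
Round 3 fires (1), giving penguin(obj3).
Round 4 fires (4), giving locked(node2).
Round 5 fires (8), giving flagged(node2).
Closure: {active(obj3), cold(node2), flagged(node2), flies(node2), green(obj3), has_feathers(obj3), large(obj3), locked(node2), metal(obj3), open(node2), penguin(obj3), ready(obj3), signed(node2), small(node2), swims(obj3), valid(node2), visible(obj3)} — 17 facts.

17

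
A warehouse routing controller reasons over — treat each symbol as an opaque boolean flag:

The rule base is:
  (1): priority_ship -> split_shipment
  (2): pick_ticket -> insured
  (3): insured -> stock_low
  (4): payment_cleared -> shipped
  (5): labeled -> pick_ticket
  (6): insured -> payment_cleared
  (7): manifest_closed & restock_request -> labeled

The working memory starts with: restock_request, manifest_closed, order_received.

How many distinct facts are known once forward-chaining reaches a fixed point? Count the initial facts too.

9

Round 1: (7) [manifest_closed & restock_request -> labeled]. New: labeled.
Round 2: (5) [labeled -> pick_ticket]. New: pick_ticket.
Round 3: (2) [pick_ticket -> insured]. New: insured.
Round 4: (3) [insured -> stock_low]; (6) [insured -> payment_cleared]. New: stock_low, payment_cleared.
Round 5: (4) [payment_cleared -> shipped]. New: shipped.
Closure: {insured, labeled, manifest_closed, order_received, payment_cleared, pick_ticket, restock_request, shipped, stock_low} — 9 facts.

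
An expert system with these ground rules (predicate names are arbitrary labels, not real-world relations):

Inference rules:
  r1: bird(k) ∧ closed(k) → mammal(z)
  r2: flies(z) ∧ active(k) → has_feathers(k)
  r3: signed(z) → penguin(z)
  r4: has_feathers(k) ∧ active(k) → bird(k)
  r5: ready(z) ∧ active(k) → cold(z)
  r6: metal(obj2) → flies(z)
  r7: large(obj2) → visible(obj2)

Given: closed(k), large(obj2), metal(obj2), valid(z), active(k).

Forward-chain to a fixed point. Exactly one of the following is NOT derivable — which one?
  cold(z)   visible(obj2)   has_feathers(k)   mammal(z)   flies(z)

cold(z)

Round 1: r6 [metal(obj2) → flies(z)]; r7 [large(obj2) → visible(obj2)]. Adds flies(z), visible(obj2).
Round 2: r2 [flies(z) ∧ active(k) → has_feathers(k)]. Adds has_feathers(k).
Round 3: r4 [has_feathers(k) ∧ active(k) → bird(k)]. Adds bird(k).
Round 4: r1 [bird(k) ∧ closed(k) → mammal(z)]. Adds mammal(z).
Derived: flies(z) (round 1), visible(obj2) (round 1), mammal(z) (round 4), has_feathers(k) (round 2). cold(z) never appears in any round.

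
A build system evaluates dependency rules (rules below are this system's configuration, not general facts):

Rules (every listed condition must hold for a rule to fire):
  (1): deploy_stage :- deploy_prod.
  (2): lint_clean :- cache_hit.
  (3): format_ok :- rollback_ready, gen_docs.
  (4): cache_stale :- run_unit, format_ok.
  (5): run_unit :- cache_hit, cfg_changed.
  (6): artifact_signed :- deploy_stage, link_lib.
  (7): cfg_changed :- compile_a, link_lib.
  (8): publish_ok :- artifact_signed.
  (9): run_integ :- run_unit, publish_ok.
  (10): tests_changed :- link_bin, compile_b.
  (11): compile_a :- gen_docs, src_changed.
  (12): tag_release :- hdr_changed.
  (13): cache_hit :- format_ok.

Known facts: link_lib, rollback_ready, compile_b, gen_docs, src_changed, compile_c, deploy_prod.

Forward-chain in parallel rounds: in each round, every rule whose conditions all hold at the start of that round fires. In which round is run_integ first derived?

Round 1: (1) [deploy_stage :- deploy_prod.]; (3) [format_ok :- rollback_ready, gen_docs.]; (11) [compile_a :- gen_docs, src_changed.]. New: deploy_stage, format_ok, compile_a.
Round 2: (6) [artifact_signed :- deploy_stage, link_lib.]; (7) [cfg_changed :- compile_a, link_lib.]; (13) [cache_hit :- format_ok.]. New: artifact_signed, cfg_changed, cache_hit.
Round 3: (2) [lint_clean :- cache_hit.]; (5) [run_unit :- cache_hit, cfg_changed.]; (8) [publish_ok :- artifact_signed.]. New: lint_clean, run_unit, publish_ok.
Round 4: (4) [cache_stale :- run_unit, format_ok.]; (9) [run_integ :- run_unit, publish_ok.]. New: cache_stale, run_integ.
run_integ first appears in round 4.

4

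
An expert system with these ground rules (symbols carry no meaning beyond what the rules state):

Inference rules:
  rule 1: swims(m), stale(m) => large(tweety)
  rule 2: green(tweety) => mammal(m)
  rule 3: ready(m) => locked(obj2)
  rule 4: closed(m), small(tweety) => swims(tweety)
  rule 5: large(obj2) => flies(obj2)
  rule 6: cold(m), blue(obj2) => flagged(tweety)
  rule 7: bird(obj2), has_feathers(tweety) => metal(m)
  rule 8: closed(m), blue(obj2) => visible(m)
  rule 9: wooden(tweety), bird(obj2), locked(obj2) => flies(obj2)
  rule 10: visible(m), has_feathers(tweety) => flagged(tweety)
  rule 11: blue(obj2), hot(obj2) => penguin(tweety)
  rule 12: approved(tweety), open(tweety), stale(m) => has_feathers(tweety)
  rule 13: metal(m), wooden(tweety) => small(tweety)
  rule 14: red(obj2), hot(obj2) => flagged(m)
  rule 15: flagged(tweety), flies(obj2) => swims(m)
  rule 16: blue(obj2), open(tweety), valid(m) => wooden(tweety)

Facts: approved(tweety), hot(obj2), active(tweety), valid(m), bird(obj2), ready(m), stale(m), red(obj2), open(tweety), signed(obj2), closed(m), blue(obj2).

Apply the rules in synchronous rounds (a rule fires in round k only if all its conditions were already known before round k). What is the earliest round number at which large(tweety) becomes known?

Round 1: rule 3 [ready(m) => locked(obj2)]; rule 8 [closed(m), blue(obj2) => visible(m)]; rule 11 [blue(obj2), hot(obj2) => penguin(tweety)]; rule 12 [approved(tweety), open(tweety), stale(m) => has_feathers(tweety)]; rule 14 [red(obj2), hot(obj2) => flagged(m)]; rule 16 [blue(obj2), open(tweety), valid(m) => wooden(tweety)]. Adds locked(obj2), visible(m), penguin(tweety), has_feathers(tweety), flagged(m), wooden(tweety).
Round 2: rule 7 [bird(obj2), has_feathers(tweety) => metal(m)]; rule 9 [wooden(tweety), bird(obj2), locked(obj2) => flies(obj2)]; rule 10 [visible(m), has_feathers(tweety) => flagged(tweety)]. Adds metal(m), flies(obj2), flagged(tweety).
Round 3: rule 13 [metal(m), wooden(tweety) => small(tweety)]; rule 15 [flagged(tweety), flies(obj2) => swims(m)]. Adds small(tweety), swims(m).
Round 4: rule 1 [swims(m), stale(m) => large(tweety)]; rule 4 [closed(m), small(tweety) => swims(tweety)]. Adds large(tweety), swims(tweety).
large(tweety) first appears in round 4.

4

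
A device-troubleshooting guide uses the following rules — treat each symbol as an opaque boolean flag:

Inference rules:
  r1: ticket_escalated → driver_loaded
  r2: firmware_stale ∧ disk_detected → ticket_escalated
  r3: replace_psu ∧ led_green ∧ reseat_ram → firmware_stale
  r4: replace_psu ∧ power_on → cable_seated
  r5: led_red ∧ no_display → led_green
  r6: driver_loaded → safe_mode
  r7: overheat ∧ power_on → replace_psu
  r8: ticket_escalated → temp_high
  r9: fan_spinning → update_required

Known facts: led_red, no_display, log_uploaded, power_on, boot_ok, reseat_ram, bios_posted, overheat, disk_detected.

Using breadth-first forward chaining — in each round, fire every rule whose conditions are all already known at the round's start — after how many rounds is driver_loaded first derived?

Round 1 — r5, r7, derive led_green, replace_psu.
Round 2 — r3, r4, derive firmware_stale, cable_seated.
Round 3 — r2, derive ticket_escalated.
Round 4 — r1, r8, derive driver_loaded, temp_high.
driver_loaded first appears in round 4.

4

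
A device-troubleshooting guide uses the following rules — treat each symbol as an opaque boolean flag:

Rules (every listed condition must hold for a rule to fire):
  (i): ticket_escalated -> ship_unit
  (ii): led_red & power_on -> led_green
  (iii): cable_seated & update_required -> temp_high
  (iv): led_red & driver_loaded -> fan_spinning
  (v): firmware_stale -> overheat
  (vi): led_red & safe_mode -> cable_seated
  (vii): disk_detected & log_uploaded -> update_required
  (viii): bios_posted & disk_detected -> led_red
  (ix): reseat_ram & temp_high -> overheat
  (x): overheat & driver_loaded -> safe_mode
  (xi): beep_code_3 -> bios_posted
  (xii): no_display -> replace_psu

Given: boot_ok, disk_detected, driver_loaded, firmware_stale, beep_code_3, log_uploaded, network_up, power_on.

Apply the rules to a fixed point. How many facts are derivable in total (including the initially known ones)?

17

Round 1: (v) [firmware_stale -> overheat]; (vii) [disk_detected & log_uploaded -> update_required]; (xi) [beep_code_3 -> bios_posted]. New: overheat, update_required, bios_posted.
Round 2: (viii) [bios_posted & disk_detected -> led_red]; (x) [overheat & driver_loaded -> safe_mode]. New: led_red, safe_mode.
Round 3: (ii) [led_red & power_on -> led_green]; (iv) [led_red & driver_loaded -> fan_spinning]; (vi) [led_red & safe_mode -> cable_seated]. New: led_green, fan_spinning, cable_seated.
Round 4: (iii) [cable_seated & update_required -> temp_high]. New: temp_high.
Closure: {beep_code_3, bios_posted, boot_ok, cable_seated, disk_detected, driver_loaded, fan_spinning, firmware_stale, led_green, led_red, log_uploaded, network_up, overheat, power_on, safe_mode, temp_high, update_required} — 17 facts.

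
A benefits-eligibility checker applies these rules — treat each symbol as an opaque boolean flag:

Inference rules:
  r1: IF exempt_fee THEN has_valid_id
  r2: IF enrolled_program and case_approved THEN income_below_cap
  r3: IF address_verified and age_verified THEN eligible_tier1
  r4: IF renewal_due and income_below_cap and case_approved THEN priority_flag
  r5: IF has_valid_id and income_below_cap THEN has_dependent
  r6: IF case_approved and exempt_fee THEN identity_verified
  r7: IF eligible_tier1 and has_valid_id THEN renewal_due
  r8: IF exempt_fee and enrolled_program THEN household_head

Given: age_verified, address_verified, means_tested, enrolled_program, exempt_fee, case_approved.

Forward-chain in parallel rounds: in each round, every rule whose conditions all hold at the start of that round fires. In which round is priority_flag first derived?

3

Round 1: r1 [IF exempt_fee THEN has_valid_id]; r2 [IF enrolled_program and case_approved THEN income_below_cap]; r3 [IF address_verified and age_verified THEN eligible_tier1]; r6 [IF case_approved and exempt_fee THEN identity_verified]; r8 [IF exempt_fee and enrolled_program THEN household_head]. Adds has_valid_id, income_below_cap, eligible_tier1, identity_verified, household_head.
Round 2: r5 [IF has_valid_id and income_below_cap THEN has_dependent]; r7 [IF eligible_tier1 and has_valid_id THEN renewal_due]. Adds has_dependent, renewal_due.
Round 3: r4 [IF renewal_due and income_below_cap and case_approved THEN priority_flag]. Adds priority_flag.
priority_flag first appears in round 3.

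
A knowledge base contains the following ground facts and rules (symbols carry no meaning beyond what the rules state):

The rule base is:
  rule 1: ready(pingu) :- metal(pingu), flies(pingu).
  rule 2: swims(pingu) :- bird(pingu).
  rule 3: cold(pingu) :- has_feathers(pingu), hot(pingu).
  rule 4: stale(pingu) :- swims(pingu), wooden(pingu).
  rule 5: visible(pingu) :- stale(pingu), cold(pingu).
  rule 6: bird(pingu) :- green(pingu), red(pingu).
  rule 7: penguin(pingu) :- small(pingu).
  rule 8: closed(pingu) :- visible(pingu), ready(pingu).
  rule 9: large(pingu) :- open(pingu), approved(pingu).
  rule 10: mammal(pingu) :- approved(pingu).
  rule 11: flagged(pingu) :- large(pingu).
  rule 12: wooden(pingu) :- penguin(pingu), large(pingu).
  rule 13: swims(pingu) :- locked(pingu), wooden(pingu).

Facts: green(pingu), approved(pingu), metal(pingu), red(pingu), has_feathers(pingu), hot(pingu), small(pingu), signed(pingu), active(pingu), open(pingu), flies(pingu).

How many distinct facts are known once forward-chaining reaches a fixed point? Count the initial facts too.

Round 1 — rule 1, rule 3, rule 6, rule 7, rule 9, rule 10, derive ready(pingu), cold(pingu), bird(pingu), penguin(pingu), large(pingu), mammal(pingu).
Round 2 — rule 2, rule 11, rule 12, derive swims(pingu), flagged(pingu), wooden(pingu).
Round 3 — rule 4, derive stale(pingu).
Round 4 — rule 5, derive visible(pingu).
Round 5 — rule 8, derive closed(pingu).
Closure: {active(pingu), approved(pingu), bird(pingu), closed(pingu), cold(pingu), flagged(pingu), flies(pingu), green(pingu), has_feathers(pingu), hot(pingu), large(pingu), mammal(pingu), metal(pingu), open(pingu), penguin(pingu), ready(pingu), red(pingu), signed(pingu), small(pingu), stale(pingu), swims(pingu), visible(pingu), wooden(pingu)} — 23 facts.

23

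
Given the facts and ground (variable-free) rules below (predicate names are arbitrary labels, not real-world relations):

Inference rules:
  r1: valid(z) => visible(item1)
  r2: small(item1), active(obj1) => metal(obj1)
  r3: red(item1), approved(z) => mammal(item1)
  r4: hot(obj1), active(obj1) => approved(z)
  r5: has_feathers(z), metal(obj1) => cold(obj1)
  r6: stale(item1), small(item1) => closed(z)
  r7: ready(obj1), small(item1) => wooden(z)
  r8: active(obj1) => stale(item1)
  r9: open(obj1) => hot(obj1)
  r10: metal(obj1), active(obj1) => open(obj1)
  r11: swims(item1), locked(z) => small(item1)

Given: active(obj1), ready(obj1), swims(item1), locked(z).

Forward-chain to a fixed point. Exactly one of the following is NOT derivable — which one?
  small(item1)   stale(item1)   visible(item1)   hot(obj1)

visible(item1)

Round 1 — r8, r11, derive stale(item1), small(item1).
Round 2 — r2, r6, r7, derive metal(obj1), closed(z), wooden(z).
Round 3 — r10, derive open(obj1).
Round 4 — r9, derive hot(obj1).
Round 5 — r4, derive approved(z).
Derived: stale(item1) (round 1), small(item1) (round 1), hot(obj1) (round 4). visible(item1) never appears in any round.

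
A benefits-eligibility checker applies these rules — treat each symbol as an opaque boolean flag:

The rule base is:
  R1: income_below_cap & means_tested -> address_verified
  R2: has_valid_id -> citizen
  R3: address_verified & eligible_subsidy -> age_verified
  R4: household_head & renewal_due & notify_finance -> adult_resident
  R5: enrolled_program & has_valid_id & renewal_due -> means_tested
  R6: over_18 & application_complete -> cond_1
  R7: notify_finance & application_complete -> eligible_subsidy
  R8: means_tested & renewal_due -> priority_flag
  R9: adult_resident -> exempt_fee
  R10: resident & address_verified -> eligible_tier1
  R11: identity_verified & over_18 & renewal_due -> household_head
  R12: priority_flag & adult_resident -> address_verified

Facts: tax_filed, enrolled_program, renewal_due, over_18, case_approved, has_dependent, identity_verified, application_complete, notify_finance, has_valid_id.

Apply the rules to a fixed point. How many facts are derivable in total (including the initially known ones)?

20

Round 1: R2 [has_valid_id -> citizen]; R5 [enrolled_program & has_valid_id & renewal_due -> means_tested]; R6 [over_18 & application_complete -> cond_1]; R7 [notify_finance & application_complete -> eligible_subsidy]; R11 [identity_verified & over_18 & renewal_due -> household_head]. Adds citizen, means_tested, cond_1, eligible_subsidy, household_head.
Round 2: R4 [household_head & renewal_due & notify_finance -> adult_resident]; R8 [means_tested & renewal_due -> priority_flag]. Adds adult_resident, priority_flag.
Round 3: R9 [adult_resident -> exempt_fee]; R12 [priority_flag & adult_resident -> address_verified]. Adds exempt_fee, address_verified.
Round 4: R3 [address_verified & eligible_subsidy -> age_verified]. Adds age_verified.
Closure: {address_verified, adult_resident, age_verified, application_complete, case_approved, citizen, cond_1, eligible_subsidy, enrolled_program, exempt_fee, has_dependent, has_valid_id, household_head, identity_verified, means_tested, notify_finance, over_18, priority_flag, renewal_due, tax_filed} — 20 facts.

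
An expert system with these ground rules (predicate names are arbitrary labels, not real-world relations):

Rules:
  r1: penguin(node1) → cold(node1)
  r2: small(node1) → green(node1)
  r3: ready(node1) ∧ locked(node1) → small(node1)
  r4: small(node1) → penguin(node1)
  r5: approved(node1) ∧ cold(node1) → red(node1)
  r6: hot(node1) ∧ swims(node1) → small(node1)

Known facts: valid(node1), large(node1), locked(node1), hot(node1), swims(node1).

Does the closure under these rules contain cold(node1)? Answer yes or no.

yes

Round 1: r6 [hot(node1) ∧ swims(node1) → small(node1)]. New: small(node1).
Round 2: r2 [small(node1) → green(node1)]; r4 [small(node1) → penguin(node1)]. New: green(node1), penguin(node1).
Round 3: r1 [penguin(node1) → cold(node1)]. New: cold(node1).
cold(node1) appears in round 3, so it is derivable.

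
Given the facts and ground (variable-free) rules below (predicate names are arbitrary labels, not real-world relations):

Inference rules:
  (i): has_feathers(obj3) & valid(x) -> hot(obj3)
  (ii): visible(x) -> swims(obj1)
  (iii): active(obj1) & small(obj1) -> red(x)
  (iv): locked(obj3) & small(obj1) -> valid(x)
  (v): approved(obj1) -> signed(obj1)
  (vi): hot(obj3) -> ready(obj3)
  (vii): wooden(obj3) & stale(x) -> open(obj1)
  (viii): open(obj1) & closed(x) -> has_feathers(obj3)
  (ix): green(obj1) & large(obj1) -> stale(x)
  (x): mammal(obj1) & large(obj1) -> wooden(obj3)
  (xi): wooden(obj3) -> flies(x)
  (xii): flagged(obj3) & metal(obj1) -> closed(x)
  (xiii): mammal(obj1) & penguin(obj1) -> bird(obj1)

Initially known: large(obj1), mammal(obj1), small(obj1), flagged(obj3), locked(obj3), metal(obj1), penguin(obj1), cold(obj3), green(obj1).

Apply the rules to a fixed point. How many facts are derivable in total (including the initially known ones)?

19

Round 1 — (iv), (ix), (x), (xii), (xiii), derive valid(x), stale(x), wooden(obj3), closed(x), bird(obj1).
Round 2 — (vii), (xi), derive open(obj1), flies(x).
Round 3 — (viii), derive has_feathers(obj3).
Round 4 — (i), derive hot(obj3).
Round 5 — (vi), derive ready(obj3).
Closure: {bird(obj1), closed(x), cold(obj3), flagged(obj3), flies(x), green(obj1), has_feathers(obj3), hot(obj3), large(obj1), locked(obj3), mammal(obj1), metal(obj1), open(obj1), penguin(obj1), ready(obj3), small(obj1), stale(x), valid(x), wooden(obj3)} — 19 facts.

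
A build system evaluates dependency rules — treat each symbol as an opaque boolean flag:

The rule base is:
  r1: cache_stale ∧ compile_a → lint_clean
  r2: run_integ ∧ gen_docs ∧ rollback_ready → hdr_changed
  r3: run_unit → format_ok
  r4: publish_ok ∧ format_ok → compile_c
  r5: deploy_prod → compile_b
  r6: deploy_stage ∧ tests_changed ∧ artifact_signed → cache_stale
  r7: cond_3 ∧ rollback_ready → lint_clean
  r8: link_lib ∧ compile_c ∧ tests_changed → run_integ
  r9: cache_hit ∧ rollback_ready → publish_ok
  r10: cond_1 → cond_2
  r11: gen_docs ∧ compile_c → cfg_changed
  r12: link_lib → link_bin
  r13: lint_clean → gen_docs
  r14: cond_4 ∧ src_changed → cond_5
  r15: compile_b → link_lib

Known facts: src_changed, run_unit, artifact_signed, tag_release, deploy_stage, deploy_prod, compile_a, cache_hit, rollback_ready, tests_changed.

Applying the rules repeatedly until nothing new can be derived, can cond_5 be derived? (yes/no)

no

[1] r3 [run_unit → format_ok]; r5 [deploy_prod → compile_b]; r6 [deploy_stage ∧ tests_changed ∧ artifact_signed → cache_stale]; r9 [cache_hit ∧ rollback_ready → publish_ok]. ⇒ new: format_ok, compile_b, cache_stale, publish_ok.
[2] r1 [cache_stale ∧ compile_a → lint_clean]; r4 [publish_ok ∧ format_ok → compile_c]; r15 [compile_b → link_lib]. ⇒ new: lint_clean, compile_c, link_lib.
[3] r8 [link_lib ∧ compile_c ∧ tests_changed → run_integ]; r12 [link_lib → link_bin]; r13 [lint_clean → gen_docs]. ⇒ new: run_integ, link_bin, gen_docs.
[4] r2 [run_integ ∧ gen_docs ∧ rollback_ready → hdr_changed]; r11 [gen_docs ∧ compile_c → cfg_changed]. ⇒ new: hdr_changed, cfg_changed.
Fixed point reached. cond_5 is concluded only by r14; r14 needs cond_4 (never derived).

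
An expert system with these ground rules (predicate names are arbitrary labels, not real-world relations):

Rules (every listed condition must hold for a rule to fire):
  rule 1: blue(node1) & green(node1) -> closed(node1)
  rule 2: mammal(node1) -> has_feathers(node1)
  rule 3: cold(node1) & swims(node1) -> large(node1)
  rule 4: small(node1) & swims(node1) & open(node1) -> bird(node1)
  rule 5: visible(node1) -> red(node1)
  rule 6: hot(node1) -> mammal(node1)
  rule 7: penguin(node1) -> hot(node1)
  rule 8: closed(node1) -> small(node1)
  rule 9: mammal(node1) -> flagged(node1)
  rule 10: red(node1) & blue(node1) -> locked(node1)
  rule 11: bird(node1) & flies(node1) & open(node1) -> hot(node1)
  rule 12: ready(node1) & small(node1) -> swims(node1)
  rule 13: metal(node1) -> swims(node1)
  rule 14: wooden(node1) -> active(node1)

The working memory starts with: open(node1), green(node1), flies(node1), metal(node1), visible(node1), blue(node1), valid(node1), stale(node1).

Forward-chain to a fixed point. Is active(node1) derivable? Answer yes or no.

no

Round 1 — rule 1, rule 5, rule 13, derive closed(node1), red(node1), swims(node1).
Round 2 — rule 8, rule 10, derive small(node1), locked(node1).
Round 3 — rule 4, derive bird(node1).
Round 4 — rule 11, derive hot(node1).
Round 5 — rule 6, derive mammal(node1).
Round 6 — rule 2, rule 9, derive has_feathers(node1), flagged(node1).
Fixed point reached. active(node1) is concluded only by rule 14; rule 14 needs wooden(node1) (never derived).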